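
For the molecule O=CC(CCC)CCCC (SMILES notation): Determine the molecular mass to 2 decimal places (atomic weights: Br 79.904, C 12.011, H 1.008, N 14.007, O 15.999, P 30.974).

142.24 g/mol

First, the molecular formula is C9H18O (counting implicit H from valence).
  C: 9 × 12.011 = 108.099
  H: 18 × 1.008 = 18.144
  O: 1 × 15.999 = 15.999
Sum: 9×12.011 + 18×1.008 + 1×15.999 = 142.242 → 142.24 g/mol.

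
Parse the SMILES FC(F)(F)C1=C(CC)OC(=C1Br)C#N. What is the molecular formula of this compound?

C8H5BrF3NO

Walk through each heavy atom and fill implicit hydrogens from standard valence (C 4, N 3, O 2, S 2, halogen 1):
  atom 1: F (halogen, monovalent) → 0 H
  atom 2: C, bond orders sum to 4 (valence 4) → 0 H
  atom 3: F (halogen, monovalent) → 0 H
  atom 4: F (halogen, monovalent) → 0 H
  atom 5: C, bond orders sum to 4 (valence 4) → 0 H
  atom 6: C, bond orders sum to 4 (valence 4) → 0 H
  atom 7: C, bond orders sum to 2 (valence 4) → 2 H
  atom 8: C, bond orders sum to 1 (valence 4) → 3 H
  atom 9: O, bond orders sum to 2 (valence 2) → 0 H
  atom 10: C, bond orders sum to 4 (valence 4) → 0 H
  atom 11: C, bond orders sum to 4 (valence 4) → 0 H
  atom 12: Br (halogen, monovalent) → 0 H
  atom 13: C, bond orders sum to 4 (valence 4) → 0 H
  atom 14: N, bond orders sum to 3 (valence 3) → 0 H
Totals → C:8, H:5, Br:1, F:3, N:1, O:1.
In Hill order: C8H5BrF3NO.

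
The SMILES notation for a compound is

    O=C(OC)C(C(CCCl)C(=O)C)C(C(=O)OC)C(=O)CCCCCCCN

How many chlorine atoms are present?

Scan the SMILES for Cl atoms (remember two-letter symbols like Cl and Br are single atoms).
Chlorine count: 1.

1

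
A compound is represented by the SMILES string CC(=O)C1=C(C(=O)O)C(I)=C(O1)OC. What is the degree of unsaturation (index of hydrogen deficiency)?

Molecular formula: C8H7IO5.
DoU = (2C + 2 + N − H − X) / 2, where X is the halogen count and O/S are ignored.
    = (2·8 + 2 + 0 − 7 − 1) / 2 = 10 / 2 = 5.

5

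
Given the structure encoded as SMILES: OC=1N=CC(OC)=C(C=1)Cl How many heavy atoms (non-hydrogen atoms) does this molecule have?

Every atom symbol written in the SMILES (organic subset) is one heavy atom; implicit H are not written.
Heavy atoms by element → C:6, Cl:1, N:1, O:2.
Total: 10.

10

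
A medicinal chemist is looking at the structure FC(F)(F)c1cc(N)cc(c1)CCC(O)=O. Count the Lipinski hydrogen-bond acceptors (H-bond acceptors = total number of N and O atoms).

3

N atoms: 1; O atoms: 2.
Lipinski HBA = 1 + 2 = 3.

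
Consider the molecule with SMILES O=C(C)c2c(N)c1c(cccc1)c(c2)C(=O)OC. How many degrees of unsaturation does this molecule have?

9

Molecular formula: C14H13NO3.
DoU = (2C + 2 + N − H − X) / 2, where X is the halogen count and O/S are ignored.
    = (2·14 + 2 + 1 − 13 − 0) / 2 = 18 / 2 = 9.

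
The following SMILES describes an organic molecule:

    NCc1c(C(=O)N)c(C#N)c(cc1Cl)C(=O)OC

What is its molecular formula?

C11H10ClN3O3

Walk through each heavy atom and fill implicit hydrogens from standard valence (C 4, N 3, O 2, S 2, halogen 1); for lowercase aromatic atoms, an aromatic c carries 1 H when it has two neighbours and 0 H with three, and aromatic n carries 0 H:
  atom 1: N, bond orders sum to 1 (valence 3) → 2 H
  atom 2: C, bond orders sum to 2 (valence 4) → 2 H
  atom 3: aromatic c, 3 neighbours → 0 H
  atom 4: aromatic c, 3 neighbours → 0 H
  atom 5: C, bond orders sum to 4 (valence 4) → 0 H
  atom 6: O, bond orders sum to 2 (valence 2) → 0 H
  atom 7: N, bond orders sum to 1 (valence 3) → 2 H
  atom 8: aromatic c, 3 neighbours → 0 H
  atom 9: C, bond orders sum to 4 (valence 4) → 0 H
  atom 10: N, bond orders sum to 3 (valence 3) → 0 H
  atom 11: aromatic c, 3 neighbours → 0 H
  atom 12: aromatic c, 2 neighbours → 1 H
  atom 13: aromatic c, 3 neighbours → 0 H
  atom 14: Cl (halogen, monovalent) → 0 H
  atom 15: C, bond orders sum to 4 (valence 4) → 0 H
  atom 16: O, bond orders sum to 2 (valence 2) → 0 H
  atom 17: O, bond orders sum to 2 (valence 2) → 0 H
  atom 18: C, bond orders sum to 1 (valence 4) → 3 H
Totals → C:11, H:10, Cl:1, N:3, O:3.
In Hill order: C11H10ClN3O3.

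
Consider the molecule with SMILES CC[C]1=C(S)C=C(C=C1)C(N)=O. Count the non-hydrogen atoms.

12

Every atom symbol written in the SMILES (organic subset) is one heavy atom; implicit H are not written.
Heavy atoms by element → C:9, N:1, O:1, S:1.
Total: 12.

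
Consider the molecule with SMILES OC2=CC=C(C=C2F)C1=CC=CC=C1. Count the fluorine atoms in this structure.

Scan the SMILES for F atoms (remember two-letter symbols like Cl and Br are single atoms).
Fluorine count: 1.

1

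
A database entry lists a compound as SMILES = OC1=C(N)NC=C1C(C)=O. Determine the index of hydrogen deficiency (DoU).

Molecular formula: C6H8N2O2.
DoU = (2C + 2 + N − H − X) / 2, where X is the halogen count and O/S are ignored.
    = (2·6 + 2 + 2 − 8 − 0) / 2 = 8 / 2 = 4.

4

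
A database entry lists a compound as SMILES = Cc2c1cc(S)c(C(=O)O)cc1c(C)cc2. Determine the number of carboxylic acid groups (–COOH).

1

The carboxylic acid motif appears at heavy-atom position 8 in the SMILES.
Other groups present: 1 thiol.
Carboxylic acid count: 1.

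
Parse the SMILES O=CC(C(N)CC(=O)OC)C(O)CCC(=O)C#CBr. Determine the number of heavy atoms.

Every atom symbol written in the SMILES (organic subset) is one heavy atom; implicit H are not written.
Heavy atoms by element → Br:1, C:12, N:1, O:5.
Total: 19.

19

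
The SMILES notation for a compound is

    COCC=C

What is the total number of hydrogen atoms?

8

Walk through each heavy atom and fill implicit hydrogens from standard valence (C 4, N 3, O 2, S 2, halogen 1):
  atom 1: C, bond orders sum to 1 (valence 4) → 3 H
  atom 2: O, bond orders sum to 2 (valence 2) → 0 H
  atom 3: C, bond orders sum to 2 (valence 4) → 2 H
  atom 4: C, bond orders sum to 3 (valence 4) → 1 H
  atom 5: C, bond orders sum to 2 (valence 4) → 2 H
Total hydrogens: 8.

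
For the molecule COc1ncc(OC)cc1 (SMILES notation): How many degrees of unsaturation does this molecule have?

4

Molecular formula: C7H9NO2.
DoU = (2C + 2 + N − H − X) / 2, where X is the halogen count and O/S are ignored.
    = (2·7 + 2 + 1 − 9 − 0) / 2 = 8 / 2 = 4.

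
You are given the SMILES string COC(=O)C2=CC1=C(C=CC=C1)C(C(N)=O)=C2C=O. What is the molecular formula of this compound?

Walk through each heavy atom and fill implicit hydrogens from standard valence (C 4, N 3, O 2, S 2, halogen 1):
  atom 1: C, bond orders sum to 1 (valence 4) → 3 H
  atom 2: O, bond orders sum to 2 (valence 2) → 0 H
  atom 3: C, bond orders sum to 4 (valence 4) → 0 H
  atom 4: O, bond orders sum to 2 (valence 2) → 0 H
  atom 5: C, bond orders sum to 4 (valence 4) → 0 H
  atom 6: C, bond orders sum to 3 (valence 4) → 1 H
  atom 7: C, bond orders sum to 4 (valence 4) → 0 H
  atom 8: C, bond orders sum to 4 (valence 4) → 0 H
  atom 9: C, bond orders sum to 3 (valence 4) → 1 H
  atom 10: C, bond orders sum to 3 (valence 4) → 1 H
  atom 11: C, bond orders sum to 3 (valence 4) → 1 H
  atom 12: C, bond orders sum to 3 (valence 4) → 1 H
  atom 13: C, bond orders sum to 4 (valence 4) → 0 H
  atom 14: C, bond orders sum to 4 (valence 4) → 0 H
  atom 15: N, bond orders sum to 1 (valence 3) → 2 H
  atom 16: O, bond orders sum to 2 (valence 2) → 0 H
  atom 17: C, bond orders sum to 4 (valence 4) → 0 H
  atom 18: C, bond orders sum to 3 (valence 4) → 1 H
  atom 19: O, bond orders sum to 2 (valence 2) → 0 H
Totals → C:14, H:11, N:1, O:4.
In Hill order: C14H11NO4.

C14H11NO4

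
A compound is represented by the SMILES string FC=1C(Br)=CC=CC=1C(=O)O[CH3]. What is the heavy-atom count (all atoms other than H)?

Every atom symbol written in the SMILES (organic subset) is one heavy atom; implicit H are not written.
Heavy atoms by element → Br:1, C:8, F:1, O:2.
Total: 12.

12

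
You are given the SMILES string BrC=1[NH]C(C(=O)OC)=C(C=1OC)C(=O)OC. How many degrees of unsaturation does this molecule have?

Degree of unsaturation = (number of rings) + (number of π bonds).
Ring closures in the SMILES: 1.
π bonds: 4 double bonds (each 1 DoU) → 4 DoU from unsaturation.
Total DoU = 1 + 4 = 5.

5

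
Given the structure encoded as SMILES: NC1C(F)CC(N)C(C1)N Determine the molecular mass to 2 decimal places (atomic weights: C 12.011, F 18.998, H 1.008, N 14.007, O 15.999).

First, the molecular formula is C6H14FN3 (counting implicit H from valence).
  C: 6 × 12.011 = 72.066
  F: 1 × 18.998 = 18.998
  H: 14 × 1.008 = 14.112
  N: 3 × 14.007 = 42.021
Sum: 6×12.011 + 1×18.998 + 14×1.008 + 3×14.007 = 147.197 → 147.20 g/mol.

147.20 g/mol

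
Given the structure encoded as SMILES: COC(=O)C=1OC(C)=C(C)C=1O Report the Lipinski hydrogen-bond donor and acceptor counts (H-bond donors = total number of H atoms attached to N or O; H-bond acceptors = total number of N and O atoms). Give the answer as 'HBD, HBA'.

Donors: find every N or O and count the H atoms it carries.
  atom 2 (O): bond orders sum to 2 → 0 H
  atom 4 (O): bond orders sum to 2 → 0 H
  atom 6 (O): bond orders sum to 2 → 0 H
  atom 12 (O): bond orders sum to 1 → 1 H
Lipinski HBD = 1.
Acceptors: N atoms = 0, O atoms = 4 → HBA = 4.

1, 4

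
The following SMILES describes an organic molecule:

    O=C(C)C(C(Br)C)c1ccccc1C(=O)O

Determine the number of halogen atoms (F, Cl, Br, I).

Halogen atoms appear at heavy-atom position 6 (1×Br).
Other groups present: 1 carboxylic acid, 1 ketone.
Halogen count: 1.

1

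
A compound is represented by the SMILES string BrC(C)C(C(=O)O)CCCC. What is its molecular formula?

Walk through each heavy atom and fill implicit hydrogens from standard valence (C 4, N 3, O 2, S 2, halogen 1):
  atom 1: Br (halogen, monovalent) → 0 H
  atom 2: C, bond orders sum to 3 (valence 4) → 1 H
  atom 3: C, bond orders sum to 1 (valence 4) → 3 H
  atom 4: C, bond orders sum to 3 (valence 4) → 1 H
  atom 5: C, bond orders sum to 4 (valence 4) → 0 H
  atom 6: O, bond orders sum to 2 (valence 2) → 0 H
  atom 7: O, bond orders sum to 1 (valence 2) → 1 H
  atom 8: C, bond orders sum to 2 (valence 4) → 2 H
  atom 9: C, bond orders sum to 2 (valence 4) → 2 H
  atom 10: C, bond orders sum to 2 (valence 4) → 2 H
  atom 11: C, bond orders sum to 1 (valence 4) → 3 H
Totals → C:8, H:15, Br:1, O:2.
In Hill order: C8H15BrO2.

C8H15BrO2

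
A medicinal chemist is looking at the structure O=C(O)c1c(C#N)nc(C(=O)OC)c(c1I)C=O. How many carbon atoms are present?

Count every carbon token in the SMILES (each C, including those in ring-closure positions and inside branches).
Carbon count: 10.

10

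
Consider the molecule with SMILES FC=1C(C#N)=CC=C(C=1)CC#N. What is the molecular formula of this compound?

C9H5FN2

Walk through each heavy atom and fill implicit hydrogens from standard valence (C 4, N 3, O 2, S 2, halogen 1):
  atom 1: F (halogen, monovalent) → 0 H
  atom 2: C, bond orders sum to 4 (valence 4) → 0 H
  atom 3: C, bond orders sum to 4 (valence 4) → 0 H
  atom 4: C, bond orders sum to 4 (valence 4) → 0 H
  atom 5: N, bond orders sum to 3 (valence 3) → 0 H
  atom 6: C, bond orders sum to 3 (valence 4) → 1 H
  atom 7: C, bond orders sum to 3 (valence 4) → 1 H
  atom 8: C, bond orders sum to 4 (valence 4) → 0 H
  atom 9: C, bond orders sum to 3 (valence 4) → 1 H
  atom 10: C, bond orders sum to 2 (valence 4) → 2 H
  atom 11: C, bond orders sum to 4 (valence 4) → 0 H
  atom 12: N, bond orders sum to 3 (valence 3) → 0 H
Totals → C:9, H:5, F:1, N:2.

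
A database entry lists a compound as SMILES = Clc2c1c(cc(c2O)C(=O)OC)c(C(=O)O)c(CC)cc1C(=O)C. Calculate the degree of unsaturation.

10

Molecular formula: C17H15ClO6.
DoU = (2C + 2 + N − H − X) / 2, where X is the halogen count and O/S are ignored.
    = (2·17 + 2 + 0 − 15 − 1) / 2 = 20 / 2 = 10.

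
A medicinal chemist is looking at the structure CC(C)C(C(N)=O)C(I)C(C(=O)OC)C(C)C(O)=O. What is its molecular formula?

Walk through each heavy atom and fill implicit hydrogens from standard valence (C 4, N 3, O 2, S 2, halogen 1):
  atom 1: C, bond orders sum to 1 (valence 4) → 3 H
  atom 2: C, bond orders sum to 3 (valence 4) → 1 H
  atom 3: C, bond orders sum to 1 (valence 4) → 3 H
  atom 4: C, bond orders sum to 3 (valence 4) → 1 H
  atom 5: C, bond orders sum to 4 (valence 4) → 0 H
  atom 6: N, bond orders sum to 1 (valence 3) → 2 H
  atom 7: O, bond orders sum to 2 (valence 2) → 0 H
  atom 8: C, bond orders sum to 3 (valence 4) → 1 H
  atom 9: I (halogen, monovalent) → 0 H
  atom 10: C, bond orders sum to 3 (valence 4) → 1 H
  atom 11: C, bond orders sum to 4 (valence 4) → 0 H
  atom 12: O, bond orders sum to 2 (valence 2) → 0 H
  atom 13: O, bond orders sum to 2 (valence 2) → 0 H
  atom 14: C, bond orders sum to 1 (valence 4) → 3 H
  atom 15: C, bond orders sum to 3 (valence 4) → 1 H
  atom 16: C, bond orders sum to 1 (valence 4) → 3 H
  atom 17: C, bond orders sum to 4 (valence 4) → 0 H
  atom 18: O, bond orders sum to 1 (valence 2) → 1 H
  atom 19: O, bond orders sum to 2 (valence 2) → 0 H
Totals → C:12, H:20, I:1, N:1, O:5.

C12H20INO5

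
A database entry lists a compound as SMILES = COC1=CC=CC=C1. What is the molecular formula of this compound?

Walk through each heavy atom and fill implicit hydrogens from standard valence (C 4, N 3, O 2, S 2, halogen 1):
  atom 1: C, bond orders sum to 1 (valence 4) → 3 H
  atom 2: O, bond orders sum to 2 (valence 2) → 0 H
  atom 3: C, bond orders sum to 4 (valence 4) → 0 H
  atom 4: C, bond orders sum to 3 (valence 4) → 1 H
  atom 5: C, bond orders sum to 3 (valence 4) → 1 H
  atom 6: C, bond orders sum to 3 (valence 4) → 1 H
  atom 7: C, bond orders sum to 3 (valence 4) → 1 H
  atom 8: C, bond orders sum to 3 (valence 4) → 1 H
Totals → C:7, H:8, O:1.
In Hill order: C7H8O.

C7H8O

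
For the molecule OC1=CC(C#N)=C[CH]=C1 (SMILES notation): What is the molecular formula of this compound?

Walk through each heavy atom and fill implicit hydrogens from standard valence (C 4, N 3, O 2, S 2, halogen 1):
  atom 1: O, bond orders sum to 1 (valence 2) → 1 H
  atom 2: C, bond orders sum to 4 (valence 4) → 0 H
  atom 3: C, bond orders sum to 3 (valence 4) → 1 H
  atom 4: C, bond orders sum to 4 (valence 4) → 0 H
  atom 5: C, bond orders sum to 4 (valence 4) → 0 H
  atom 6: N, bond orders sum to 3 (valence 3) → 0 H
  atom 7: C, bond orders sum to 3 (valence 4) → 1 H
  atom 8: C with explicit H count 1
  atom 9: C, bond orders sum to 3 (valence 4) → 1 H
Totals → C:7, H:5, N:1, O:1.
In Hill order: C7H5NO.

C7H5NO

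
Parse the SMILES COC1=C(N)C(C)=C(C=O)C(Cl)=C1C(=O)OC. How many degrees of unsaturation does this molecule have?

6

Molecular formula: C11H12ClNO4.
DoU = (2C + 2 + N − H − X) / 2, where X is the halogen count and O/S are ignored.
    = (2·11 + 2 + 1 − 12 − 1) / 2 = 12 / 2 = 6.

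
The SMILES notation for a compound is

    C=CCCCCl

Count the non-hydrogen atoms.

6

Every atom symbol written in the SMILES (organic subset) is one heavy atom; implicit H are not written.
Heavy atoms by element → C:5, Cl:1.
Total: 6.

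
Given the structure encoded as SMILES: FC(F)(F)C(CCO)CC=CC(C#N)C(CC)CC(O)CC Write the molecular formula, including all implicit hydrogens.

C16H26F3NO2

Walk through each heavy atom and fill implicit hydrogens from standard valence (C 4, N 3, O 2, S 2, halogen 1):
  atom 1: F (halogen, monovalent) → 0 H
  atom 2: C, bond orders sum to 4 (valence 4) → 0 H
  atom 3: F (halogen, monovalent) → 0 H
  atom 4: F (halogen, monovalent) → 0 H
  atom 5: C, bond orders sum to 3 (valence 4) → 1 H
  atom 6: C, bond orders sum to 2 (valence 4) → 2 H
  atom 7: C, bond orders sum to 2 (valence 4) → 2 H
  atom 8: O, bond orders sum to 1 (valence 2) → 1 H
  atom 9: C, bond orders sum to 2 (valence 4) → 2 H
  atom 10: C, bond orders sum to 3 (valence 4) → 1 H
  atom 11: C, bond orders sum to 3 (valence 4) → 1 H
  atom 12: C, bond orders sum to 3 (valence 4) → 1 H
  atom 13: C, bond orders sum to 4 (valence 4) → 0 H
  atom 14: N, bond orders sum to 3 (valence 3) → 0 H
  atom 15: C, bond orders sum to 3 (valence 4) → 1 H
  atom 16: C, bond orders sum to 2 (valence 4) → 2 H
  atom 17: C, bond orders sum to 1 (valence 4) → 3 H
  atom 18: C, bond orders sum to 2 (valence 4) → 2 H
  atom 19: C, bond orders sum to 3 (valence 4) → 1 H
  atom 20: O, bond orders sum to 1 (valence 2) → 1 H
  atom 21: C, bond orders sum to 2 (valence 4) → 2 H
  atom 22: C, bond orders sum to 1 (valence 4) → 3 H
Totals → C:16, H:26, F:3, N:1, O:2.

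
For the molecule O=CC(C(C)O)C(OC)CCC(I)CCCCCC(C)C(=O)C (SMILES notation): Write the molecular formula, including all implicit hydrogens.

Walk through each heavy atom and fill implicit hydrogens from standard valence (C 4, N 3, O 2, S 2, halogen 1):
  atom 1: O, bond orders sum to 2 (valence 2) → 0 H
  atom 2: C, bond orders sum to 3 (valence 4) → 1 H
  atom 3: C, bond orders sum to 3 (valence 4) → 1 H
  atom 4: C, bond orders sum to 3 (valence 4) → 1 H
  atom 5: C, bond orders sum to 1 (valence 4) → 3 H
  atom 6: O, bond orders sum to 1 (valence 2) → 1 H
  atom 7: C, bond orders sum to 3 (valence 4) → 1 H
  atom 8: O, bond orders sum to 2 (valence 2) → 0 H
  atom 9: C, bond orders sum to 1 (valence 4) → 3 H
  atom 10: C, bond orders sum to 2 (valence 4) → 2 H
  atom 11: C, bond orders sum to 2 (valence 4) → 2 H
  atom 12: C, bond orders sum to 3 (valence 4) → 1 H
  atom 13: I (halogen, monovalent) → 0 H
  atom 14: C, bond orders sum to 2 (valence 4) → 2 H
  atom 15: C, bond orders sum to 2 (valence 4) → 2 H
  atom 16: C, bond orders sum to 2 (valence 4) → 2 H
  atom 17: C, bond orders sum to 2 (valence 4) → 2 H
  atom 18: C, bond orders sum to 2 (valence 4) → 2 H
  atom 19: C, bond orders sum to 3 (valence 4) → 1 H
  atom 20: C, bond orders sum to 1 (valence 4) → 3 H
  atom 21: C, bond orders sum to 4 (valence 4) → 0 H
  atom 22: O, bond orders sum to 2 (valence 2) → 0 H
  atom 23: C, bond orders sum to 1 (valence 4) → 3 H
Totals → C:18, H:33, I:1, O:4.

C18H33IO4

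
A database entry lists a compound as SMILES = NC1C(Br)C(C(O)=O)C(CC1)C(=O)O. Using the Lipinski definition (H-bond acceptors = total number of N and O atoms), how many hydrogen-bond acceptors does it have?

5

N atoms: 1; O atoms: 4.
Lipinski HBA = 1 + 4 = 5.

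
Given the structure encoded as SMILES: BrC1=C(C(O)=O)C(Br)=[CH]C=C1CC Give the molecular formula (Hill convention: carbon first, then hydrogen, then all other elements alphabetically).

C9H8Br2O2

Walk through each heavy atom and fill implicit hydrogens from standard valence (C 4, N 3, O 2, S 2, halogen 1):
  atom 1: Br (halogen, monovalent) → 0 H
  atom 2: C, bond orders sum to 4 (valence 4) → 0 H
  atom 3: C, bond orders sum to 4 (valence 4) → 0 H
  atom 4: C, bond orders sum to 4 (valence 4) → 0 H
  atom 5: O, bond orders sum to 1 (valence 2) → 1 H
  atom 6: O, bond orders sum to 2 (valence 2) → 0 H
  atom 7: C, bond orders sum to 4 (valence 4) → 0 H
  atom 8: Br (halogen, monovalent) → 0 H
  atom 9: C with explicit H count 1
  atom 10: C, bond orders sum to 3 (valence 4) → 1 H
  atom 11: C, bond orders sum to 4 (valence 4) → 0 H
  atom 12: C, bond orders sum to 2 (valence 4) → 2 H
  atom 13: C, bond orders sum to 1 (valence 4) → 3 H
Totals → C:9, H:8, Br:2, O:2.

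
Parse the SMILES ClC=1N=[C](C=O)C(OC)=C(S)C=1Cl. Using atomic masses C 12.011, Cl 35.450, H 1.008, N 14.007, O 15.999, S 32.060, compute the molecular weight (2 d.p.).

First, the molecular formula is C7H5Cl2NO2S (counting implicit H from valence).
  C: 7 × 12.011 = 84.077
  Cl: 2 × 35.450 = 70.900
  H: 5 × 1.008 = 5.040
  N: 1 × 14.007 = 14.007
  O: 2 × 15.999 = 31.998
  S: 1 × 32.060 = 32.060
Sum: 7×12.011 + 2×35.450 + 5×1.008 + 1×14.007 + 2×15.999 + 1×32.060 = 238.082 → 238.08 g/mol.

238.08 g/mol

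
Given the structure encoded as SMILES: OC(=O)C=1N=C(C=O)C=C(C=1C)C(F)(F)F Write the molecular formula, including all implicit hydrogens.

C9H6F3NO3

Walk through each heavy atom and fill implicit hydrogens from standard valence (C 4, N 3, O 2, S 2, halogen 1):
  atom 1: O, bond orders sum to 1 (valence 2) → 1 H
  atom 2: C, bond orders sum to 4 (valence 4) → 0 H
  atom 3: O, bond orders sum to 2 (valence 2) → 0 H
  atom 4: C, bond orders sum to 4 (valence 4) → 0 H
  atom 5: N, bond orders sum to 3 (valence 3) → 0 H
  atom 6: C, bond orders sum to 4 (valence 4) → 0 H
  atom 7: C, bond orders sum to 3 (valence 4) → 1 H
  atom 8: O, bond orders sum to 2 (valence 2) → 0 H
  atom 9: C, bond orders sum to 3 (valence 4) → 1 H
  atom 10: C, bond orders sum to 4 (valence 4) → 0 H
  atom 11: C, bond orders sum to 4 (valence 4) → 0 H
  atom 12: C, bond orders sum to 1 (valence 4) → 3 H
  atom 13: C, bond orders sum to 4 (valence 4) → 0 H
  atom 14: F (halogen, monovalent) → 0 H
  atom 15: F (halogen, monovalent) → 0 H
  atom 16: F (halogen, monovalent) → 0 H
Totals → C:9, H:6, F:3, N:1, O:3.
In Hill order: C9H6F3NO3.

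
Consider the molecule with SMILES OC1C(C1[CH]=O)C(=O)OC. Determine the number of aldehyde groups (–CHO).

The aldehyde motif appears at heavy-atom position 5 in the SMILES.
Other groups present: 1 ester, 1 hydroxyl.
Aldehyde count: 1.

1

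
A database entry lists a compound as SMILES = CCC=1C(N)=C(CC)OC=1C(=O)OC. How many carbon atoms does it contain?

Count every carbon token in the SMILES (each C, including those in ring-closure positions and inside branches).
Carbon count: 10.

10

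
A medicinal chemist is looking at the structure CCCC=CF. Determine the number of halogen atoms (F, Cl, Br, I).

Halogen atoms appear at heavy-atom position 6 (1×F).
Other groups present: 1 alkene.
Halogen count: 1.

1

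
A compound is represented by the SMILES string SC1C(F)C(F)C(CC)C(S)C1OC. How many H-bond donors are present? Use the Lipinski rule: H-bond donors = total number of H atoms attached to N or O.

Donors: find every N or O and count the H atoms it carries.
  atom 13 (O): bond orders sum to 2 → 0 H
Lipinski HBD = 0.

0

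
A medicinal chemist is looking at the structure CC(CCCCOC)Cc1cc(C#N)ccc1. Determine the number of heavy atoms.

17

Every atom symbol written in the SMILES (organic subset) is one heavy atom; implicit H are not written.
Heavy atoms by element → C:15, N:1, O:1.
Total: 17.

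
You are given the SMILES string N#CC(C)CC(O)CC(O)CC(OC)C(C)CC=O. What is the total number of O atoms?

Scan the SMILES for O atoms (remember two-letter symbols like Cl and Br are single atoms).
Oxygen count: 4.

4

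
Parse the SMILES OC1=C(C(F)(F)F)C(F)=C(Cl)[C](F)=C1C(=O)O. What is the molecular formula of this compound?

Walk through each heavy atom and fill implicit hydrogens from standard valence (C 4, N 3, O 2, S 2, halogen 1):
  atom 1: O, bond orders sum to 1 (valence 2) → 1 H
  atom 2: C, bond orders sum to 4 (valence 4) → 0 H
  atom 3: C, bond orders sum to 4 (valence 4) → 0 H
  atom 4: C, bond orders sum to 4 (valence 4) → 0 H
  atom 5: F (halogen, monovalent) → 0 H
  atom 6: F (halogen, monovalent) → 0 H
  atom 7: F (halogen, monovalent) → 0 H
  atom 8: C, bond orders sum to 4 (valence 4) → 0 H
  atom 9: F (halogen, monovalent) → 0 H
  atom 10: C, bond orders sum to 4 (valence 4) → 0 H
  atom 11: Cl (halogen, monovalent) → 0 H
  atom 12: C with explicit H count 0
  atom 13: F (halogen, monovalent) → 0 H
  atom 14: C, bond orders sum to 4 (valence 4) → 0 H
  atom 15: C, bond orders sum to 4 (valence 4) → 0 H
  atom 16: O, bond orders sum to 2 (valence 2) → 0 H
  atom 17: O, bond orders sum to 1 (valence 2) → 1 H
Totals → C:8, H:2, Cl:1, F:5, O:3.
In Hill order: C8H2ClF5O3.

C8H2ClF5O3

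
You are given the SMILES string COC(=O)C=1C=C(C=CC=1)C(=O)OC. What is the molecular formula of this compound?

Walk through each heavy atom and fill implicit hydrogens from standard valence (C 4, N 3, O 2, S 2, halogen 1):
  atom 1: C, bond orders sum to 1 (valence 4) → 3 H
  atom 2: O, bond orders sum to 2 (valence 2) → 0 H
  atom 3: C, bond orders sum to 4 (valence 4) → 0 H
  atom 4: O, bond orders sum to 2 (valence 2) → 0 H
  atom 5: C, bond orders sum to 4 (valence 4) → 0 H
  atom 6: C, bond orders sum to 3 (valence 4) → 1 H
  atom 7: C, bond orders sum to 4 (valence 4) → 0 H
  atom 8: C, bond orders sum to 3 (valence 4) → 1 H
  atom 9: C, bond orders sum to 3 (valence 4) → 1 H
  atom 10: C, bond orders sum to 3 (valence 4) → 1 H
  atom 11: C, bond orders sum to 4 (valence 4) → 0 H
  atom 12: O, bond orders sum to 2 (valence 2) → 0 H
  atom 13: O, bond orders sum to 2 (valence 2) → 0 H
  atom 14: C, bond orders sum to 1 (valence 4) → 3 H
Totals → C:10, H:10, O:4.

C10H10O4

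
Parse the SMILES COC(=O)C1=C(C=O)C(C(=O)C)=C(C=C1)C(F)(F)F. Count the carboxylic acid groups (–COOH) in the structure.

0

Scan the SMILES for the carboxylic acid motif — none present.
Groups that are present: 1 aldehyde, 1 ester, 1 ketone.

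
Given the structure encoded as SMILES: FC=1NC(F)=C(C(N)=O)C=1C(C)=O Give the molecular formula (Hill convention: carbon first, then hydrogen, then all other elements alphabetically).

Walk through each heavy atom and fill implicit hydrogens from standard valence (C 4, N 3, O 2, S 2, halogen 1):
  atom 1: F (halogen, monovalent) → 0 H
  atom 2: C, bond orders sum to 4 (valence 4) → 0 H
  atom 3: N, bond orders sum to 2 (valence 3) → 1 H
  atom 4: C, bond orders sum to 4 (valence 4) → 0 H
  atom 5: F (halogen, monovalent) → 0 H
  atom 6: C, bond orders sum to 4 (valence 4) → 0 H
  atom 7: C, bond orders sum to 4 (valence 4) → 0 H
  atom 8: N, bond orders sum to 1 (valence 3) → 2 H
  atom 9: O, bond orders sum to 2 (valence 2) → 0 H
  atom 10: C, bond orders sum to 4 (valence 4) → 0 H
  atom 11: C, bond orders sum to 4 (valence 4) → 0 H
  atom 12: C, bond orders sum to 1 (valence 4) → 3 H
  atom 13: O, bond orders sum to 2 (valence 2) → 0 H
Totals → C:7, H:6, F:2, N:2, O:2.
In Hill order: C7H6F2N2O2.

C7H6F2N2O2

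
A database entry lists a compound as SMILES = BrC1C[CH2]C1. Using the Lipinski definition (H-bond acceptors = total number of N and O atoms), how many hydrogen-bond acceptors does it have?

0

N atoms: 0; O atoms: 0.
Lipinski HBA = 0 + 0 = 0.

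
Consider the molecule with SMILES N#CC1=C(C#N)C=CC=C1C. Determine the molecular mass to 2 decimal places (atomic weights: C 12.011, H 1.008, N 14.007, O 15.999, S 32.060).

First, the molecular formula is C9H6N2 (counting implicit H from valence).
  C: 9 × 12.011 = 108.099
  H: 6 × 1.008 = 6.048
  N: 2 × 14.007 = 28.014
Sum: 9×12.011 + 6×1.008 + 2×14.007 = 142.161 → 142.16 g/mol.

142.16 g/mol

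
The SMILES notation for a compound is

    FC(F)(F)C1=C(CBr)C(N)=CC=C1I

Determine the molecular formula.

Walk through each heavy atom and fill implicit hydrogens from standard valence (C 4, N 3, O 2, S 2, halogen 1):
  atom 1: F (halogen, monovalent) → 0 H
  atom 2: C, bond orders sum to 4 (valence 4) → 0 H
  atom 3: F (halogen, monovalent) → 0 H
  atom 4: F (halogen, monovalent) → 0 H
  atom 5: C, bond orders sum to 4 (valence 4) → 0 H
  atom 6: C, bond orders sum to 4 (valence 4) → 0 H
  atom 7: C, bond orders sum to 2 (valence 4) → 2 H
  atom 8: Br (halogen, monovalent) → 0 H
  atom 9: C, bond orders sum to 4 (valence 4) → 0 H
  atom 10: N, bond orders sum to 1 (valence 3) → 2 H
  atom 11: C, bond orders sum to 3 (valence 4) → 1 H
  atom 12: C, bond orders sum to 3 (valence 4) → 1 H
  atom 13: C, bond orders sum to 4 (valence 4) → 0 H
  atom 14: I (halogen, monovalent) → 0 H
Totals → C:8, H:6, Br:1, F:3, I:1, N:1.

C8H6BrF3IN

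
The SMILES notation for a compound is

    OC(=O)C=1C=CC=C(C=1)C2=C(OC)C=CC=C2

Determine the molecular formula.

Walk through each heavy atom and fill implicit hydrogens from standard valence (C 4, N 3, O 2, S 2, halogen 1):
  atom 1: O, bond orders sum to 1 (valence 2) → 1 H
  atom 2: C, bond orders sum to 4 (valence 4) → 0 H
  atom 3: O, bond orders sum to 2 (valence 2) → 0 H
  atom 4: C, bond orders sum to 4 (valence 4) → 0 H
  atom 5: C, bond orders sum to 3 (valence 4) → 1 H
  atom 6: C, bond orders sum to 3 (valence 4) → 1 H
  atom 7: C, bond orders sum to 3 (valence 4) → 1 H
  atom 8: C, bond orders sum to 4 (valence 4) → 0 H
  atom 9: C, bond orders sum to 3 (valence 4) → 1 H
  atom 10: C, bond orders sum to 4 (valence 4) → 0 H
  atom 11: C, bond orders sum to 4 (valence 4) → 0 H
  atom 12: O, bond orders sum to 2 (valence 2) → 0 H
  atom 13: C, bond orders sum to 1 (valence 4) → 3 H
  atom 14: C, bond orders sum to 3 (valence 4) → 1 H
  atom 15: C, bond orders sum to 3 (valence 4) → 1 H
  atom 16: C, bond orders sum to 3 (valence 4) → 1 H
  atom 17: C, bond orders sum to 3 (valence 4) → 1 H
Totals → C:14, H:12, O:3.

C14H12O3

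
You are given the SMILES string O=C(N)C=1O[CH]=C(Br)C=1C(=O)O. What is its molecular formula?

Walk through each heavy atom and fill implicit hydrogens from standard valence (C 4, N 3, O 2, S 2, halogen 1):
  atom 1: O, bond orders sum to 2 (valence 2) → 0 H
  atom 2: C, bond orders sum to 4 (valence 4) → 0 H
  atom 3: N, bond orders sum to 1 (valence 3) → 2 H
  atom 4: C, bond orders sum to 4 (valence 4) → 0 H
  atom 5: O, bond orders sum to 2 (valence 2) → 0 H
  atom 6: C with explicit H count 1
  atom 7: C, bond orders sum to 4 (valence 4) → 0 H
  atom 8: Br (halogen, monovalent) → 0 H
  atom 9: C, bond orders sum to 4 (valence 4) → 0 H
  atom 10: C, bond orders sum to 4 (valence 4) → 0 H
  atom 11: O, bond orders sum to 2 (valence 2) → 0 H
  atom 12: O, bond orders sum to 1 (valence 2) → 1 H
Totals → C:6, H:4, Br:1, N:1, O:4.
In Hill order: C6H4BrNO4.

C6H4BrNO4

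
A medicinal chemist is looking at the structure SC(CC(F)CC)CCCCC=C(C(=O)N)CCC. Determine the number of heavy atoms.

Every atom symbol written in the SMILES (organic subset) is one heavy atom; implicit H are not written.
Heavy atoms by element → C:15, F:1, N:1, O:1, S:1.
Total: 19.

19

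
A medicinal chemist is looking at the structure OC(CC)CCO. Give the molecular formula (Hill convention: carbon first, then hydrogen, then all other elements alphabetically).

C5H12O2

Walk through each heavy atom and fill implicit hydrogens from standard valence (C 4, N 3, O 2, S 2, halogen 1):
  atom 1: O, bond orders sum to 1 (valence 2) → 1 H
  atom 2: C, bond orders sum to 3 (valence 4) → 1 H
  atom 3: C, bond orders sum to 2 (valence 4) → 2 H
  atom 4: C, bond orders sum to 1 (valence 4) → 3 H
  atom 5: C, bond orders sum to 2 (valence 4) → 2 H
  atom 6: C, bond orders sum to 2 (valence 4) → 2 H
  atom 7: O, bond orders sum to 1 (valence 2) → 1 H
Totals → C:5, H:12, O:2.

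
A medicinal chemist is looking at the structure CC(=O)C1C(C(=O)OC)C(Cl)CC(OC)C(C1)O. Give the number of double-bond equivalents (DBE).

3

Degree of unsaturation = (number of rings) + (number of π bonds).
Ring closures in the SMILES: 1.
π bonds: 2 double bonds (each 1 DoU) → 2 DoU from unsaturation.
Total DoU = 1 + 2 = 3.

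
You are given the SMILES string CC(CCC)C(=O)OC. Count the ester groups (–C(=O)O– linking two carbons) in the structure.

1

The ester motif appears at heavy-atom position 6 in the SMILES.
Ester count: 1.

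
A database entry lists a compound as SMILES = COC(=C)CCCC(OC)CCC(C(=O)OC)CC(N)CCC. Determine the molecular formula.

C18H35NO4

Walk through each heavy atom and fill implicit hydrogens from standard valence (C 4, N 3, O 2, S 2, halogen 1):
  atom 1: C, bond orders sum to 1 (valence 4) → 3 H
  atom 2: O, bond orders sum to 2 (valence 2) → 0 H
  atom 3: C, bond orders sum to 4 (valence 4) → 0 H
  atom 4: C, bond orders sum to 2 (valence 4) → 2 H
  atom 5: C, bond orders sum to 2 (valence 4) → 2 H
  atom 6: C, bond orders sum to 2 (valence 4) → 2 H
  atom 7: C, bond orders sum to 2 (valence 4) → 2 H
  atom 8: C, bond orders sum to 3 (valence 4) → 1 H
  atom 9: O, bond orders sum to 2 (valence 2) → 0 H
  atom 10: C, bond orders sum to 1 (valence 4) → 3 H
  atom 11: C, bond orders sum to 2 (valence 4) → 2 H
  atom 12: C, bond orders sum to 2 (valence 4) → 2 H
  atom 13: C, bond orders sum to 3 (valence 4) → 1 H
  atom 14: C, bond orders sum to 4 (valence 4) → 0 H
  atom 15: O, bond orders sum to 2 (valence 2) → 0 H
  atom 16: O, bond orders sum to 2 (valence 2) → 0 H
  atom 17: C, bond orders sum to 1 (valence 4) → 3 H
  atom 18: C, bond orders sum to 2 (valence 4) → 2 H
  atom 19: C, bond orders sum to 3 (valence 4) → 1 H
  atom 20: N, bond orders sum to 1 (valence 3) → 2 H
  atom 21: C, bond orders sum to 2 (valence 4) → 2 H
  atom 22: C, bond orders sum to 2 (valence 4) → 2 H
  atom 23: C, bond orders sum to 1 (valence 4) → 3 H
Totals → C:18, H:35, N:1, O:4.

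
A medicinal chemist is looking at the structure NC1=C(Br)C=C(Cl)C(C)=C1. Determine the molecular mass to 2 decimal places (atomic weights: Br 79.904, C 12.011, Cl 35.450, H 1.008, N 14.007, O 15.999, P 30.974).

First, the molecular formula is C7H7BrClN (counting implicit H from valence).
  Br: 1 × 79.904 = 79.904
  C: 7 × 12.011 = 84.077
  Cl: 1 × 35.450 = 35.450
  H: 7 × 1.008 = 7.056
  N: 1 × 14.007 = 14.007
Sum: 1×79.904 + 7×12.011 + 1×35.450 + 7×1.008 + 1×14.007 = 220.494 → 220.49 g/mol.

220.49 g/mol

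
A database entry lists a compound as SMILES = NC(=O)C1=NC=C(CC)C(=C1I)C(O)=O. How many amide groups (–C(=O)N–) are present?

The amide motif appears at heavy-atom position 2 in the SMILES.
Other groups present: 1 carboxylic acid.
Amide count: 1.

1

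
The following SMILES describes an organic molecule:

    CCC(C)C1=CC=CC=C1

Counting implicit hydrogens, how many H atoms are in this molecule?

Walk through each heavy atom and fill implicit hydrogens from standard valence (C 4, N 3, O 2, S 2, halogen 1):
  atom 1: C, bond orders sum to 1 (valence 4) → 3 H
  atom 2: C, bond orders sum to 2 (valence 4) → 2 H
  atom 3: C, bond orders sum to 3 (valence 4) → 1 H
  atom 4: C, bond orders sum to 1 (valence 4) → 3 H
  atom 5: C, bond orders sum to 4 (valence 4) → 0 H
  atom 6: C, bond orders sum to 3 (valence 4) → 1 H
  atom 7: C, bond orders sum to 3 (valence 4) → 1 H
  atom 8: C, bond orders sum to 3 (valence 4) → 1 H
  atom 9: C, bond orders sum to 3 (valence 4) → 1 H
  atom 10: C, bond orders sum to 3 (valence 4) → 1 H
Total hydrogens: 14.

14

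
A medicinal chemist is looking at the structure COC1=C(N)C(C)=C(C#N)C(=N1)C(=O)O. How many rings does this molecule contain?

In SMILES, each pair of matching ring-closure digits denotes one ring-closing bond; the number of such bonds equals the number of independent rings.
Ring-closure bonds here: 1.

1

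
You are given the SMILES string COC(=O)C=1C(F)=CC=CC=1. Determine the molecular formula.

Walk through each heavy atom and fill implicit hydrogens from standard valence (C 4, N 3, O 2, S 2, halogen 1):
  atom 1: C, bond orders sum to 1 (valence 4) → 3 H
  atom 2: O, bond orders sum to 2 (valence 2) → 0 H
  atom 3: C, bond orders sum to 4 (valence 4) → 0 H
  atom 4: O, bond orders sum to 2 (valence 2) → 0 H
  atom 5: C, bond orders sum to 4 (valence 4) → 0 H
  atom 6: C, bond orders sum to 4 (valence 4) → 0 H
  atom 7: F (halogen, monovalent) → 0 H
  atom 8: C, bond orders sum to 3 (valence 4) → 1 H
  atom 9: C, bond orders sum to 3 (valence 4) → 1 H
  atom 10: C, bond orders sum to 3 (valence 4) → 1 H
  atom 11: C, bond orders sum to 3 (valence 4) → 1 H
Totals → C:8, H:7, F:1, O:2.
In Hill order: C8H7FO2.

C8H7FO2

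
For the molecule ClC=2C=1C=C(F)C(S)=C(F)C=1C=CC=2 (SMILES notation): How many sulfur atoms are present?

Scan the SMILES for S atoms (remember two-letter symbols like Cl and Br are single atoms).
Sulfur count: 1.

1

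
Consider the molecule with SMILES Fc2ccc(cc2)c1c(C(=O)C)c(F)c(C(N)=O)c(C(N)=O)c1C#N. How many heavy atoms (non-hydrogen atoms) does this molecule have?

25

Every atom symbol written in the SMILES (organic subset) is one heavy atom; implicit H are not written.
Heavy atoms by element → C:17, F:2, N:3, O:3.
Total: 25.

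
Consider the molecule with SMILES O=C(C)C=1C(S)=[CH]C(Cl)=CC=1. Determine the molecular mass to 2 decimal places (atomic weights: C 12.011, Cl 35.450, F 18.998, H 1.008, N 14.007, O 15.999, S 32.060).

First, the molecular formula is C8H7ClOS (counting implicit H from valence).
  C: 8 × 12.011 = 96.088
  Cl: 1 × 35.450 = 35.450
  H: 7 × 1.008 = 7.056
  O: 1 × 15.999 = 15.999
  S: 1 × 32.060 = 32.060
Sum: 8×12.011 + 1×35.450 + 7×1.008 + 1×15.999 + 1×32.060 = 186.653 → 186.65 g/mol.

186.65 g/mol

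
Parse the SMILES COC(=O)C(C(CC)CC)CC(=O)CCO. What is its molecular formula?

Walk through each heavy atom and fill implicit hydrogens from standard valence (C 4, N 3, O 2, S 2, halogen 1):
  atom 1: C, bond orders sum to 1 (valence 4) → 3 H
  atom 2: O, bond orders sum to 2 (valence 2) → 0 H
  atom 3: C, bond orders sum to 4 (valence 4) → 0 H
  atom 4: O, bond orders sum to 2 (valence 2) → 0 H
  atom 5: C, bond orders sum to 3 (valence 4) → 1 H
  atom 6: C, bond orders sum to 3 (valence 4) → 1 H
  atom 7: C, bond orders sum to 2 (valence 4) → 2 H
  atom 8: C, bond orders sum to 1 (valence 4) → 3 H
  atom 9: C, bond orders sum to 2 (valence 4) → 2 H
  atom 10: C, bond orders sum to 1 (valence 4) → 3 H
  atom 11: C, bond orders sum to 2 (valence 4) → 2 H
  atom 12: C, bond orders sum to 4 (valence 4) → 0 H
  atom 13: O, bond orders sum to 2 (valence 2) → 0 H
  atom 14: C, bond orders sum to 2 (valence 4) → 2 H
  atom 15: C, bond orders sum to 2 (valence 4) → 2 H
  atom 16: O, bond orders sum to 1 (valence 2) → 1 H
Totals → C:12, H:22, O:4.
In Hill order: C12H22O4.

C12H22O4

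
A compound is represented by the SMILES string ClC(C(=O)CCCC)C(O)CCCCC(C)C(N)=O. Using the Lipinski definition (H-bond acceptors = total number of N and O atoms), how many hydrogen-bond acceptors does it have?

4

N atoms: 1; O atoms: 3.
Lipinski HBA = 1 + 3 = 4.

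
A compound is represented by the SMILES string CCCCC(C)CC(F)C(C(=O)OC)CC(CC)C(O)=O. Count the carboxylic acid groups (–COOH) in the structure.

1

The carboxylic acid motif appears at heavy-atom position 19 in the SMILES.
Other groups present: 1 ester.
Carboxylic acid count: 1.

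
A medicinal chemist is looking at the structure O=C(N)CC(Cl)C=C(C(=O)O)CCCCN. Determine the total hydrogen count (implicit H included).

17

Walk through each heavy atom and fill implicit hydrogens from standard valence (C 4, N 3, O 2, S 2, halogen 1):
  atom 1: O, bond orders sum to 2 (valence 2) → 0 H
  atom 2: C, bond orders sum to 4 (valence 4) → 0 H
  atom 3: N, bond orders sum to 1 (valence 3) → 2 H
  atom 4: C, bond orders sum to 2 (valence 4) → 2 H
  atom 5: C, bond orders sum to 3 (valence 4) → 1 H
  atom 6: Cl (halogen, monovalent) → 0 H
  atom 7: C, bond orders sum to 3 (valence 4) → 1 H
  atom 8: C, bond orders sum to 4 (valence 4) → 0 H
  atom 9: C, bond orders sum to 4 (valence 4) → 0 H
  atom 10: O, bond orders sum to 2 (valence 2) → 0 H
  atom 11: O, bond orders sum to 1 (valence 2) → 1 H
  atom 12: C, bond orders sum to 2 (valence 4) → 2 H
  atom 13: C, bond orders sum to 2 (valence 4) → 2 H
  atom 14: C, bond orders sum to 2 (valence 4) → 2 H
  atom 15: C, bond orders sum to 2 (valence 4) → 2 H
  atom 16: N, bond orders sum to 1 (valence 3) → 2 H
Total hydrogens: 17.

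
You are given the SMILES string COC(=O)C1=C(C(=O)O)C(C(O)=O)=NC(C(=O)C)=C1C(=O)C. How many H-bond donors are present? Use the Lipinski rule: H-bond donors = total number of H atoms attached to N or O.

2

Donors: find every N or O and count the H atoms it carries.
  atom 2 (O): bond orders sum to 2 → 0 H
  atom 4 (O): bond orders sum to 2 → 0 H
  atom 8 (O): bond orders sum to 2 → 0 H
  atom 9 (O): bond orders sum to 1 → 1 H
  atom 12 (O): bond orders sum to 1 → 1 H
  atom 13 (O): bond orders sum to 2 → 0 H
  atom 14 (N): bond orders sum to 3 → 0 H
  atom 17 (O): bond orders sum to 2 → 0 H
  atom 21 (O): bond orders sum to 2 → 0 H
Lipinski HBD = 2.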